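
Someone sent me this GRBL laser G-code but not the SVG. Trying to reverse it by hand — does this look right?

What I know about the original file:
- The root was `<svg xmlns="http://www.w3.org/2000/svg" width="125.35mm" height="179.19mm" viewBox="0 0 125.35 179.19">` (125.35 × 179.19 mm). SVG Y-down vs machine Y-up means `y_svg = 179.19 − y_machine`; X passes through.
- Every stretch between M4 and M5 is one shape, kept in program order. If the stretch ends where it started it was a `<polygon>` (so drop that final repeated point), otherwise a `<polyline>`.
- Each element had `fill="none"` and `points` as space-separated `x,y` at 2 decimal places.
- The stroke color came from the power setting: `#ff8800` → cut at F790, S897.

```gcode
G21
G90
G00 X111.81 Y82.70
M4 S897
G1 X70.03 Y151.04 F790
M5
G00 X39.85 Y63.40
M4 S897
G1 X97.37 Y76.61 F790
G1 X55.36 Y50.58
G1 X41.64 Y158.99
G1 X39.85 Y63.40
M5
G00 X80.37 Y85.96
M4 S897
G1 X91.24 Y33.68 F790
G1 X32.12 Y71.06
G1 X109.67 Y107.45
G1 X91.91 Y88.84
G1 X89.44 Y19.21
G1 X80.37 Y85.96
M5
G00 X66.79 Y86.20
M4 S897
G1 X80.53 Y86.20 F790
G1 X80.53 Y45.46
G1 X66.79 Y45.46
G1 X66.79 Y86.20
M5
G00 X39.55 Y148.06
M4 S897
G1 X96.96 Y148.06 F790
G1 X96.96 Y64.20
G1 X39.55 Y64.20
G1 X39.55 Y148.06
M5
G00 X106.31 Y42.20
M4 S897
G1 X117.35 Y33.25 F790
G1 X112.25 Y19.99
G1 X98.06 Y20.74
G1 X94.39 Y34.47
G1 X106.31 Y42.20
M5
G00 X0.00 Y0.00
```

y_svg = 179.19 − y_m. Every run uses S897, so all elements get stroke `#ff8800` (cut).

[1] open run; points: 111.81,96.49 70.03,28.15

[2] closed run; points: 39.85,115.79 97.37,102.58 55.36,128.61 41.64,20.20

[3] closed run; points: 80.37,93.23 91.24,145.51 32.12,108.13 109.67,71.74 91.91,90.35 89.44,159.98

[4] closed run; points: 66.79,92.99 80.53,92.99 80.53,133.73 66.79,133.73

[5] closed run; points: 39.55,31.13 96.96,31.13 96.96,114.99 39.55,114.99

[6] closed run; points: 106.31,136.99 117.35,145.94 112.25,159.20 98.06,158.45 94.39,144.72

<svg xmlns="http://www.w3.org/2000/svg" width="125.35mm" height="179.19mm" viewBox="0 0 125.35 179.19">
  <polyline points="111.81,96.49 70.03,28.15" fill="none" stroke="#ff8800"/>
  <polygon points="39.85,115.79 97.37,102.58 55.36,128.61 41.64,20.20" fill="none" stroke="#ff8800"/>
  <polygon points="80.37,93.23 91.24,145.51 32.12,108.13 109.67,71.74 91.91,90.35 89.44,159.98" fill="none" stroke="#ff8800"/>
  <polygon points="66.79,92.99 80.53,92.99 80.53,133.73 66.79,133.73" fill="none" stroke="#ff8800"/>
  <polygon points="39.55,31.13 96.96,31.13 96.96,114.99 39.55,114.99" fill="none" stroke="#ff8800"/>
  <polygon points="106.31,136.99 117.35,145.94 112.25,159.20 98.06,158.45 94.39,144.72" fill="none" stroke="#ff8800"/>
</svg>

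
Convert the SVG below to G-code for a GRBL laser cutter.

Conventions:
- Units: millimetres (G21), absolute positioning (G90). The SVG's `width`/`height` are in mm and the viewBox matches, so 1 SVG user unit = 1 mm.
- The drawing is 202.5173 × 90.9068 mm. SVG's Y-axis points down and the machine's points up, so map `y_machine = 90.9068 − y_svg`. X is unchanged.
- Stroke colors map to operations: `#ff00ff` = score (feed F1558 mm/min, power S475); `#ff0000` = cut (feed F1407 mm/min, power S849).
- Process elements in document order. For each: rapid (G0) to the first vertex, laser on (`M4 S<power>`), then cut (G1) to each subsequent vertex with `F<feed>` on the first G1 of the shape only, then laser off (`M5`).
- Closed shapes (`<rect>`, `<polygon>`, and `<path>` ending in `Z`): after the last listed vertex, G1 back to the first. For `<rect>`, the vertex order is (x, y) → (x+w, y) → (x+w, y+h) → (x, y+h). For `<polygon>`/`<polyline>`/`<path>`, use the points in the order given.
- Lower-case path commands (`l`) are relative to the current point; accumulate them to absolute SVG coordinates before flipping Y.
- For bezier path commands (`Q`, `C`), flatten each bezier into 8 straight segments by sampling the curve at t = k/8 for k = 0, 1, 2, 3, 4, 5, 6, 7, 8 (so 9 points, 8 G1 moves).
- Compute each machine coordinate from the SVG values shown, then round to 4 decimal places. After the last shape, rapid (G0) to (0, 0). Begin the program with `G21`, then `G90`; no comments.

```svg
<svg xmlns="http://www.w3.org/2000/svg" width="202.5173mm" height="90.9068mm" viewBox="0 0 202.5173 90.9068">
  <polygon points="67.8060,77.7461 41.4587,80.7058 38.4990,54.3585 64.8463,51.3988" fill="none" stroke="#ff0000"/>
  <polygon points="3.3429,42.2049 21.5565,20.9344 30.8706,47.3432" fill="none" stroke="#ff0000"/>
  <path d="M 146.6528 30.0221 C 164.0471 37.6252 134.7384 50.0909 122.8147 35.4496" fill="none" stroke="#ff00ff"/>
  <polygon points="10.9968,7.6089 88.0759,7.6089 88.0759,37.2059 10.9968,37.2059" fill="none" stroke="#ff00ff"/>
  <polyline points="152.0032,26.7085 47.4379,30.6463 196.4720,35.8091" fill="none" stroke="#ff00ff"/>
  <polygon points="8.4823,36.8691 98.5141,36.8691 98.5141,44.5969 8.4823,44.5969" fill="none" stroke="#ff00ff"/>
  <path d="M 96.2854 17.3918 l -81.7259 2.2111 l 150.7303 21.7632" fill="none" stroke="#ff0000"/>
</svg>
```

G21
G90
G0 X67.8060 Y13.1607
M4 S849
G1 X41.4587 Y10.2010 F1407
G1 X38.4990 Y36.5483
G1 X64.8463 Y39.5080
G1 X67.8060 Y13.1607
M5
G0 X3.3429 Y48.7019
M4 S849
G1 X21.5565 Y69.9724 F1407
G1 X30.8706 Y43.5636
G1 X3.3429 Y48.7019
M5
G0 X146.6528 Y60.8847
M4 S475
G1 X151.1116 Y57.8680 F1558
G1 X151.9431 Y54.7702
G1 X149.8982 Y51.9657
G1 X145.7280 Y49.8293
G1 X140.1835 Y48.7356
G1 X134.0158 Y49.0593
G1 X127.9758 Y51.1749
G1 X122.8147 Y55.4572
M5
G0 X10.9968 Y83.2979
M4 S475
G1 X88.0759 Y83.2979 F1558
G1 X88.0759 Y53.7009
G1 X10.9968 Y53.7009
G1 X10.9968 Y83.2979
M5
G0 X152.0032 Y64.1983
M4 S475
G1 X47.4379 Y60.2605 F1558
G1 X196.4720 Y55.0977
M5
G0 X8.4823 Y54.0377
M4 S475
G1 X98.5141 Y54.0377 F1558
G1 X98.5141 Y46.3099
G1 X8.4823 Y46.3099
G1 X8.4823 Y54.0377
M5
G0 X96.2854 Y73.5150
M4 S849
G1 X14.5595 Y71.3039 F1407
G1 X165.2898 Y49.5407
M5
G0 X0.0000 Y0.0000

viewBox `0 0 202.5173 90.9068` with mm width/height → 1 unit = 1 mm. Flip: y_m = 90.9068 − y_svg.

**Shape 1** — `<polygon>` regular polygon, stroke `#ff0000` → cut (S849, F1407). Machine vertices: (67.8060,13.1607) → (41.4587,10.2010) → (38.4990,36.5483) → (64.8463,39.5080) → (67.8060,13.1607). Closed: final G1 returns to the first vertex.

**Shape 2** — `<polygon>` regular polygon, stroke `#ff0000` → cut (S849, F1407). Machine vertices: (3.3429,48.7019) → (21.5565,69.9724) → (30.8706,43.5636) → (3.3429,48.7019). Closed: final G1 returns to the first vertex.

**Shape 3** — `<path>` cubic bezier, stroke `#ff00ff` → score (S475, F1558). Control points (SVG): P0=(146.6528,30.0221), P1=(164.0471,37.6252), P2=(134.7384,50.0909), P3=(122.8147,35.4496); sampled at t=k/8. Machine vertices: (146.6528,60.8847) → (151.1116,57.8680) → (151.9431,54.7702) → (149.8982,51.9657) → (145.7280,49.8293) → (140.1835,48.7356) → (134.0158,49.0593) → (127.9758,51.1749) → (122.8147,55.4572). Open path.

**Shape 4** — `<polygon>` rectangle, stroke `#ff00ff` → score (S475, F1558). Machine vertices: (10.9968,83.2979) → (88.0759,83.2979) → (88.0759,53.7009) → (10.9968,53.7009) → (10.9968,83.2979). Closed: final G1 returns to the first vertex.

**Shape 5** — `<polyline>` open polyline, stroke `#ff00ff` → score (S475, F1558). Machine vertices: (152.0032,64.1983) → (47.4379,60.2605) → (196.4720,55.0977). Open path.

**Shape 6** — `<polygon>` rectangle, stroke `#ff00ff` → score (S475, F1558). Machine vertices: (8.4823,54.0377) → (98.5141,54.0377) → (98.5141,46.3099) → (8.4823,46.3099) → (8.4823,54.0377). Closed: final G1 returns to the first vertex.

**Shape 7** — `<path>` open polyline, stroke `#ff0000` → cut (S849, F1407). Machine vertices: (96.2854,73.5150) → (14.5595,71.3039) → (165.2898,49.5407). Open path.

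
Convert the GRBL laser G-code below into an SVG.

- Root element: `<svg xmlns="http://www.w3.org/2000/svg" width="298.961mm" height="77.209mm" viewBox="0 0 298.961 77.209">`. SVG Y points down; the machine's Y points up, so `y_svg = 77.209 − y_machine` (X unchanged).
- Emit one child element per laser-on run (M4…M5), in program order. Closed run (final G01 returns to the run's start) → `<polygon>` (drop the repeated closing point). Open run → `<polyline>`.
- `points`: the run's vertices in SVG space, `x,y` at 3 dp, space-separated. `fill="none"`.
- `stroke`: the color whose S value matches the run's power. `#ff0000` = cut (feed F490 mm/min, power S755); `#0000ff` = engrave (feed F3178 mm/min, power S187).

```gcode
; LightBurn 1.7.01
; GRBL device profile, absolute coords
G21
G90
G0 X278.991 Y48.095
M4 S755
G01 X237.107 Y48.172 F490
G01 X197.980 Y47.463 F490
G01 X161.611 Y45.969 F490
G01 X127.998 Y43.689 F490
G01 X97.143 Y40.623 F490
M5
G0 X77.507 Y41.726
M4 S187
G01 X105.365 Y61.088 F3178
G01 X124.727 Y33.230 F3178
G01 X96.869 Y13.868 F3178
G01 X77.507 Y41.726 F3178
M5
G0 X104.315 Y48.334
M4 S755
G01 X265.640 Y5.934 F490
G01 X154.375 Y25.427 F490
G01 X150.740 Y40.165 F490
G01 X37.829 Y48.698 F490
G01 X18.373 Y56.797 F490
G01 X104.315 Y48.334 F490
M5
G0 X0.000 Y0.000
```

Machine Y-up, SVG Y-down with viewBox height 77.209, so y_svg = 77.209 − y_machine; X carries over.

Run 1: power S755 maps to stroke `#ff0000` (cut). The run is open, so emit a `<polyline>` with points (Y-flipped): 278.991,29.114 237.107,29.037 197.980,29.746 161.611,31.240 127.998,33.520 97.143,36.586.

Run 2: S187 ⇒ engrave layer `#0000ff`. The run returns to its start, so emit a `<polygon>` with points (Y-flipped): 77.507,35.483 105.365,16.121 124.727,43.979 96.869,63.341.

Run 3: the run's S755 means `#ff0000` (cut). The run returns to its start, so emit a `<polygon>` with points (Y-flipped): 104.315,28.875 265.640,71.275 154.375,51.782 150.740,37.044 37.829,28.511 18.373,20.412.

<svg xmlns="http://www.w3.org/2000/svg" width="298.961mm" height="77.209mm" viewBox="0 0 298.961 77.209">
  <polyline points="278.991,29.114 237.107,29.037 197.980,29.746 161.611,31.240 127.998,33.520 97.143,36.586" fill="none" stroke="#ff0000"/>
  <polygon points="77.507,35.483 105.365,16.121 124.727,43.979 96.869,63.341" fill="none" stroke="#0000ff"/>
  <polygon points="104.315,28.875 265.640,71.275 154.375,51.782 150.740,37.044 37.829,28.511 18.373,20.412" fill="none" stroke="#ff0000"/>
</svg>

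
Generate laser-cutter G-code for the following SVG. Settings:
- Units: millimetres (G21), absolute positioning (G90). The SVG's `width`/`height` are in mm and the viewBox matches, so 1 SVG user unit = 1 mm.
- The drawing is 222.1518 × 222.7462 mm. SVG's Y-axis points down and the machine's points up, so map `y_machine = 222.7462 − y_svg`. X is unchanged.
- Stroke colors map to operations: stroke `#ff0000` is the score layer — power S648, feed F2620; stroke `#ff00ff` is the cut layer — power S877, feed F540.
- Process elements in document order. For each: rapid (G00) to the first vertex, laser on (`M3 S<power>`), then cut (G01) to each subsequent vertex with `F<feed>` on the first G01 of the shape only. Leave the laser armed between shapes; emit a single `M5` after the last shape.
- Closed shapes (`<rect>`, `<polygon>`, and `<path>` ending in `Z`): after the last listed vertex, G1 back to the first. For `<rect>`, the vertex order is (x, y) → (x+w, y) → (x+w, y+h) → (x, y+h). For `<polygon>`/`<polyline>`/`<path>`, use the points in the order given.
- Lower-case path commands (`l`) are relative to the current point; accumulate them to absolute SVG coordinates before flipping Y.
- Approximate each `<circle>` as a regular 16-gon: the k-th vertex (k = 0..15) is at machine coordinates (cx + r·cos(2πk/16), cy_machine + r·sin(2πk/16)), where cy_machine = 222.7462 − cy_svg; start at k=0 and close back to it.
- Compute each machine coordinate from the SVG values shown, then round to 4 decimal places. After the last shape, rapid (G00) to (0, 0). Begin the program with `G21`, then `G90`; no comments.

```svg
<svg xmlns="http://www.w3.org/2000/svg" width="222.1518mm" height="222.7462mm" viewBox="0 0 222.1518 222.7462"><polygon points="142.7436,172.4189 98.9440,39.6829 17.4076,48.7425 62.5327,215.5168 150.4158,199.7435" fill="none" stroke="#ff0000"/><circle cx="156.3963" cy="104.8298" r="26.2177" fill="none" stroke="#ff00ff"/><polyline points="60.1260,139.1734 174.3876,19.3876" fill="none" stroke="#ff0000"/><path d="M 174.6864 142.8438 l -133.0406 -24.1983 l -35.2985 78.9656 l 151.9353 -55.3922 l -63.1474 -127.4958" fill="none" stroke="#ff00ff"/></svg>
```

G21
G90
G00 X142.7436 Y50.3273
M3 S648
G01 X98.9440 Y183.0633 F2620
G01 X17.4076 Y174.0037
G01 X62.5327 Y7.2294
G01 X150.4158 Y23.0027
G01 X142.7436 Y50.3273
G00 X182.6140 Y117.9164
M3 S877
G01 X180.6183 Y127.9495 F540
G01 X174.9350 Y136.4551
G01 X166.4294 Y142.1384
G01 X156.3963 Y144.1341
G01 X146.3632 Y142.1384
G01 X137.8576 Y136.4551
G01 X132.1743 Y127.9495
G01 X130.1786 Y117.9164
G01 X132.1743 Y107.8833
G01 X137.8576 Y99.3777
G01 X146.3632 Y93.6944
G01 X156.3963 Y91.6987
G01 X166.4294 Y93.6944
G01 X174.9350 Y99.3777
G01 X180.6183 Y107.8833
G01 X182.6140 Y117.9164
G00 X60.1260 Y83.5728
M3 S648
G01 X174.3876 Y203.3586 F2620
G00 X174.6864 Y79.9024
M3 S877
G01 X41.6458 Y104.1007 F540
G01 X6.3473 Y25.1351
G01 X158.2826 Y80.5273
G01 X95.1352 Y208.0231
M5
G00 X0.0000 Y0.0000

Since the viewBox matches the mm dimensions, user units are millimetres directly. The only transform is the Y-flip y_m = 222.7462 − y_svg.

Shape 1 is a closed polygon drawn with `<polygon>`. Its stroke #ff0000 means score at S648, F2620. After flipping Y the toolpath is (142.7436,50.3273) → (98.9440,183.0633) → (17.4076,174.0037) → (62.5327,7.2294) → (150.4158,23.0027) → (142.7436,50.3273), returning to the start.

Shape 2 is a circle drawn with `<circle>`. Its stroke #ff00ff means cut at S877, F540. After flipping Y the toolpath is (182.6140,117.9164) → (180.6183,127.9495) → (174.9350,136.4551) → (166.4294,142.1384) → (156.3963,144.1341) → (146.3632,142.1384) → (137.8576,136.4551) → (132.1743,127.9495) → (130.1786,117.9164) → (132.1743,107.8833) → (137.8576,99.3777) → (146.3632,93.6944) → (156.3963,91.6987) → (166.4294,93.6944) → (174.9350,99.3777) → (180.6183,107.8833) → (182.6140,117.9164), returning to the start.

Shape 3 is a line segment drawn with `<polyline>`. Its stroke #ff0000 means score at S648, F2620. After flipping Y the toolpath is (60.1260,83.5728) → (174.3876,203.3586).

Shape 4 is a open polyline drawn with `<path>`. Its stroke #ff00ff means cut at S877, F540. After flipping Y the toolpath is (174.6864,79.9024) → (41.6458,104.1007) → (6.3473,25.1351) → (158.2826,80.5273) → (95.1352,208.0231).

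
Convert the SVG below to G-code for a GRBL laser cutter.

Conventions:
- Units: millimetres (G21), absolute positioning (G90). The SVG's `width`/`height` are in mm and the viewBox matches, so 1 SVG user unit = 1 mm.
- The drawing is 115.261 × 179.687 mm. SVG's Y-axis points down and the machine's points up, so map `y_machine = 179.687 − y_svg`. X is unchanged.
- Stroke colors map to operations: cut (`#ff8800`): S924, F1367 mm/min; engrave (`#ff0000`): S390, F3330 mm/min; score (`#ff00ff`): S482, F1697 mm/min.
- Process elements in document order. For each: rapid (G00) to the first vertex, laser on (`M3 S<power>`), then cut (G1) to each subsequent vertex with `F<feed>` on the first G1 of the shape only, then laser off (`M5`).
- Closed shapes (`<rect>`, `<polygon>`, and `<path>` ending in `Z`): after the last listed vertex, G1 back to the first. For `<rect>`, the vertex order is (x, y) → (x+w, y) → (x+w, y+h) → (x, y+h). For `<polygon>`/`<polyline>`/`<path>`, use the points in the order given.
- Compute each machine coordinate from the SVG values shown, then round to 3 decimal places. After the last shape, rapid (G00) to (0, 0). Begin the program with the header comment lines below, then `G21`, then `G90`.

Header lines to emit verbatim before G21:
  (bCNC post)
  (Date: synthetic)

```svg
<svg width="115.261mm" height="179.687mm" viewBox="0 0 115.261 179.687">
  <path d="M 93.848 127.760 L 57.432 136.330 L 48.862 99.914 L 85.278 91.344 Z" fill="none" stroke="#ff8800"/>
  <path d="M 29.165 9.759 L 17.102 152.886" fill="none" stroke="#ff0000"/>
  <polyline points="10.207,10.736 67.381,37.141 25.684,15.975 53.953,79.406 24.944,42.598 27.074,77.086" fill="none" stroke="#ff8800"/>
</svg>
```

Since the viewBox matches the mm dimensions, user units are millimetres directly. The only transform is the Y-flip y_m = 179.687 − y_svg.

Shape 1 is a regular polygon drawn with `<path>`. Its stroke #ff8800 means cut at S924, F1367. After flipping Y the toolpath is (93.848,51.927) → (57.432,43.357) → (48.862,79.773) → (85.278,88.343) → (93.848,51.927), returning to the start.

Shape 2 is a line segment drawn with `<path>`. Its stroke #ff0000 means engrave at S390, F3330. After flipping Y the toolpath is (29.165,169.928) → (17.102,26.801).

Shape 3 is a open polyline drawn with `<polyline>`. Its stroke #ff8800 means cut at S924, F1367. After flipping Y the toolpath is (10.207,168.951) → (67.381,142.546) → (25.684,163.712) → (53.953,100.281) → (24.944,137.089) → (27.074,102.601).

(bCNC post)
(Date: synthetic)
G21
G90
G00 X93.848 Y51.927
M3 S924
G1 X57.432 Y43.357 F1367
G1 X48.862 Y79.773
G1 X85.278 Y88.343
G1 X93.848 Y51.927
M5
G00 X29.165 Y169.928
M3 S390
G1 X17.102 Y26.801 F3330
M5
G00 X10.207 Y168.951
M3 S924
G1 X67.381 Y142.546 F1367
G1 X25.684 Y163.712
G1 X53.953 Y100.281
G1 X24.944 Y137.089
G1 X27.074 Y102.601
M5
G00 X0.000 Y0.000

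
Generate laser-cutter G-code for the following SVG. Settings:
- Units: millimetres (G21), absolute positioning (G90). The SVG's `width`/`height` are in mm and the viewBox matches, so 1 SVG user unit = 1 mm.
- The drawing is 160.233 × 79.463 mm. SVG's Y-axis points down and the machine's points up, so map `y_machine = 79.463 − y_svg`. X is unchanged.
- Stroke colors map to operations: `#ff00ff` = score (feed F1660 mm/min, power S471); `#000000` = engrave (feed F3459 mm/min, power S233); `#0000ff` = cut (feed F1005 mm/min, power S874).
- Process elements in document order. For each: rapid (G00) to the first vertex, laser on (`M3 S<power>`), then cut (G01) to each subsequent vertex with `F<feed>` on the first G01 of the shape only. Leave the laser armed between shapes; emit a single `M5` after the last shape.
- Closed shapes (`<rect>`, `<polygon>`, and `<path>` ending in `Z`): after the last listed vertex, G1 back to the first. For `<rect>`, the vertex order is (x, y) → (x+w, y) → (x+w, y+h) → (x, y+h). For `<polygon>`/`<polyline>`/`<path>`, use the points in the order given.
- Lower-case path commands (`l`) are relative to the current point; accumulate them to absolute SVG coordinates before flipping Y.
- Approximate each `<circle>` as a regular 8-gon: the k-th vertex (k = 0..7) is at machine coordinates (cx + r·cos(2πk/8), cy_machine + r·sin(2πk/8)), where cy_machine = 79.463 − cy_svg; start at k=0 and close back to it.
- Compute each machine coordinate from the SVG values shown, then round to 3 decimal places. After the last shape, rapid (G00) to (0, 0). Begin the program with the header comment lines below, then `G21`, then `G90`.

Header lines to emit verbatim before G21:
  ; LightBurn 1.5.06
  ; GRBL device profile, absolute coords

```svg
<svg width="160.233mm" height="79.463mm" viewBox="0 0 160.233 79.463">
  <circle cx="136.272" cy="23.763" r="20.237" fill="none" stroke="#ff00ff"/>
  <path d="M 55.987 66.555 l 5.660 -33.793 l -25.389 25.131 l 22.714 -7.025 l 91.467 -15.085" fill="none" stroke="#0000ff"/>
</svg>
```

; LightBurn 1.5.06
; GRBL device profile, absolute coords
G21
G90
G00 X156.509 Y55.700
M3 S471
G01 X150.582 Y70.010 F1660
G01 X136.272 Y75.937
G01 X121.962 Y70.010
G01 X116.035 Y55.700
G01 X121.962 Y41.390
G01 X136.272 Y35.463
G01 X150.582 Y41.390
G01 X156.509 Y55.700
G00 X55.987 Y12.908
M3 S874
G01 X61.647 Y46.701 F1005
G01 X36.258 Y21.570
G01 X58.972 Y28.595
G01 X150.439 Y43.680
M5
G00 X0.000 Y0.000

Since the viewBox matches the mm dimensions, user units are millimetres directly. The only transform is the Y-flip y_m = 79.463 − y_svg.

Shape 1 is a circle drawn with `<circle>`. Its stroke #ff00ff means score at S471, F1660. After flipping Y the toolpath is (156.509,55.700) → (150.582,70.010) → (136.272,75.937) → (121.962,70.010) → (116.035,55.700) → (121.962,41.390) → (136.272,35.463) → (150.582,41.390) → (156.509,55.700), returning to the start.

Shape 2 is a open polyline drawn with `<path>`. Its stroke #0000ff means cut at S874, F1005. After flipping Y the toolpath is (55.987,12.908) → (61.647,46.701) → (36.258,21.570) → (58.972,28.595) → (150.439,43.680).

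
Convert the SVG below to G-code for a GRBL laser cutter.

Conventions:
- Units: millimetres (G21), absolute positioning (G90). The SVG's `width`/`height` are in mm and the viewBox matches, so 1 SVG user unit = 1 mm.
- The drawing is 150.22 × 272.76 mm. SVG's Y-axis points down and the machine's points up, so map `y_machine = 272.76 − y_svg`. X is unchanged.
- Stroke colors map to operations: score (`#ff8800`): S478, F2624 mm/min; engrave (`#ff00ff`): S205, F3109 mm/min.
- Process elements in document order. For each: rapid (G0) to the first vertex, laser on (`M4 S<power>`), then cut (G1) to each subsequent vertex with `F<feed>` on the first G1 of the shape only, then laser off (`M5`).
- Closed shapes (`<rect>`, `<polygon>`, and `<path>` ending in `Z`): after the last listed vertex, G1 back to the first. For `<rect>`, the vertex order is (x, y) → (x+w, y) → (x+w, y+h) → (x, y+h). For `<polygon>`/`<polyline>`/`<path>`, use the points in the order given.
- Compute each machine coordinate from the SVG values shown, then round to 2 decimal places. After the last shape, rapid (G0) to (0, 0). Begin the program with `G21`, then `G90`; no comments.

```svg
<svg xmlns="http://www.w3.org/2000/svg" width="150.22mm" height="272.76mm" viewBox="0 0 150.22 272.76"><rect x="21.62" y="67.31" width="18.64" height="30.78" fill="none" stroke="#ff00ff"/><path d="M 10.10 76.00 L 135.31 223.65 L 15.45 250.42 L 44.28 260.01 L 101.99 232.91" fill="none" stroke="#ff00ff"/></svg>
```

viewBox `0 0 150.22 272.76` with mm width/height → 1 unit = 1 mm. Flip: y_m = 272.76 − y_svg.

**Shape 1** — `<rect>` rectangle, stroke `#ff00ff` → engrave (S205, F3109). Machine vertices: (21.62,205.45) → (40.26,205.45) → (40.26,174.67) → (21.62,174.67) → (21.62,205.45). Closed: final G1 returns to the first vertex.

**Shape 2** — `<path>` open polyline, stroke `#ff00ff` → engrave (S205, F3109). Machine vertices: (10.10,196.76) → (135.31,49.11) → (15.45,22.34) → (44.28,12.75) → (101.99,39.85). Open path.

G21
G90
G0 X21.62 Y205.45
M4 S205
G1 X40.26 Y205.45 F3109
G1 X40.26 Y174.67
G1 X21.62 Y174.67
G1 X21.62 Y205.45
M5
G0 X10.10 Y196.76
M4 S205
G1 X135.31 Y49.11 F3109
G1 X15.45 Y22.34
G1 X44.28 Y12.75
G1 X101.99 Y39.85
M5
G0 X0.00 Y0.00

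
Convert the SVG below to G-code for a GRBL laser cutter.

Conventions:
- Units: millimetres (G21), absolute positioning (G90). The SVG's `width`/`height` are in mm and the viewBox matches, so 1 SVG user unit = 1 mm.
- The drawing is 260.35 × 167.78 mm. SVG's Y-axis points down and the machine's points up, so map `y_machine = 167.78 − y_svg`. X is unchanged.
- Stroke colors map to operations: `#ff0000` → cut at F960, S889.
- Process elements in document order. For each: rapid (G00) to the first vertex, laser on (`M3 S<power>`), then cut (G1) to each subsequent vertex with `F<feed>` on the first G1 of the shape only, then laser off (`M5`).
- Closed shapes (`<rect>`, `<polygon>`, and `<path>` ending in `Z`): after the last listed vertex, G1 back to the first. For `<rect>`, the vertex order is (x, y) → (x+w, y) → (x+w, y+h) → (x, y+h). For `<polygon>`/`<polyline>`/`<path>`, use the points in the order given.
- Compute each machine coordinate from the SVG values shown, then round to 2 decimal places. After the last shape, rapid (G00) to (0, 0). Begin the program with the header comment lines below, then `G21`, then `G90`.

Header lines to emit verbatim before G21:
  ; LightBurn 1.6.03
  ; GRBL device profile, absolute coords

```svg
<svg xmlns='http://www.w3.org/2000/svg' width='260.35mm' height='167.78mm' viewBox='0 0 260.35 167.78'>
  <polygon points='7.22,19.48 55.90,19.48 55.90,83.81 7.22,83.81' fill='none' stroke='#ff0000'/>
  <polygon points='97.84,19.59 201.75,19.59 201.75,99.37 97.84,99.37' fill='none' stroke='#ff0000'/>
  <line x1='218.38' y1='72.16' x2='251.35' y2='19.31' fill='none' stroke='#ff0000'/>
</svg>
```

Since the viewBox matches the mm dimensions, user units are millimetres directly. The only transform is the Y-flip y_m = 167.78 − y_svg.

Shape 1 is a rectangle drawn with `<polygon>`. Its stroke #ff0000 means cut at S889, F960. After flipping Y the toolpath is (7.22,148.30) → (55.90,148.30) → (55.90,83.97) → (7.22,83.97) → (7.22,148.30), returning to the start.

Shape 2 is a rectangle drawn with `<polygon>`. Its stroke #ff0000 means cut at S889, F960. After flipping Y the toolpath is (97.84,148.19) → (201.75,148.19) → (201.75,68.41) → (97.84,68.41) → (97.84,148.19), returning to the start.

Shape 3 is a line segment drawn with `<line>`. Its stroke #ff0000 means cut at S889, F960. After flipping Y the toolpath is (218.38,95.62) → (251.35,148.47).

; LightBurn 1.6.03
; GRBL device profile, absolute coords
G21
G90
G00 X7.22 Y148.30
M3 S889
G1 X55.90 Y148.30 F960
G1 X55.90 Y83.97
G1 X7.22 Y83.97
G1 X7.22 Y148.30
M5
G00 X97.84 Y148.19
M3 S889
G1 X201.75 Y148.19 F960
G1 X201.75 Y68.41
G1 X97.84 Y68.41
G1 X97.84 Y148.19
M5
G00 X218.38 Y95.62
M3 S889
G1 X251.35 Y148.47 F960
M5
G00 X0.00 Y0.00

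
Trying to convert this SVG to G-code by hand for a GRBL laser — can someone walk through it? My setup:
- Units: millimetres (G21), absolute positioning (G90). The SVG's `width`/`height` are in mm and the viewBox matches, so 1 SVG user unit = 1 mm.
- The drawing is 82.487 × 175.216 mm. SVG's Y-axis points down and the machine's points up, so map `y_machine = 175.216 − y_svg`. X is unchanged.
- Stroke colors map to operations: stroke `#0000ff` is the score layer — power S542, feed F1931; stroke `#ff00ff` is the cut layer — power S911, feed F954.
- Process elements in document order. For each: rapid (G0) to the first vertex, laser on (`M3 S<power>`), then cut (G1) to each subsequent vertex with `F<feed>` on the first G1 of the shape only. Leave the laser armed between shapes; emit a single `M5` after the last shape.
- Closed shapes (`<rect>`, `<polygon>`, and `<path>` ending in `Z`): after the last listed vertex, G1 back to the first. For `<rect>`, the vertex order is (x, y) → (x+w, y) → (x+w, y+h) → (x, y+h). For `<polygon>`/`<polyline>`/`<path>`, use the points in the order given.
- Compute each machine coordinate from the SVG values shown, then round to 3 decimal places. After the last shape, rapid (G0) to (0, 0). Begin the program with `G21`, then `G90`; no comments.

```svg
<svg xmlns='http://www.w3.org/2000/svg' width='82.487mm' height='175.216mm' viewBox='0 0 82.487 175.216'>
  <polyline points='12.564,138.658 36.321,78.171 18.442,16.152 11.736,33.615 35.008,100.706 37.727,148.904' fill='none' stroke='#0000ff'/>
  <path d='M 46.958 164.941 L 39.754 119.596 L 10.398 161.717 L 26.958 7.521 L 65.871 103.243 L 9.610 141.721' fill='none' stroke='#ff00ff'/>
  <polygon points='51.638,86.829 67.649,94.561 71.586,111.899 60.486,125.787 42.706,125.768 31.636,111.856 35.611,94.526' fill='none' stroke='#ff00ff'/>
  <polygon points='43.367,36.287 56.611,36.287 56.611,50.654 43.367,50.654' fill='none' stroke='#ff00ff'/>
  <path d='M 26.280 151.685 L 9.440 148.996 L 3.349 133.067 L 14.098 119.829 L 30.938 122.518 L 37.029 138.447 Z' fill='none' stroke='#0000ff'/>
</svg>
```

G21
G90
G0 X12.564 Y36.558
M3 S542
G1 X36.321 Y97.045 F1931
G1 X18.442 Y159.064
G1 X11.736 Y141.601
G1 X35.008 Y74.510
G1 X37.727 Y26.312
G0 X46.958 Y10.275
M3 S911
G1 X39.754 Y55.620 F954
G1 X10.398 Y13.499
G1 X26.958 Y167.695
G1 X65.871 Y71.973
G1 X9.610 Y33.495
G0 X51.638 Y88.387
M3 S911
G1 X67.649 Y80.655 F954
G1 X71.586 Y63.317
G1 X60.486 Y49.429
G1 X42.706 Y49.448
G1 X31.636 Y63.360
G1 X35.611 Y80.690
G1 X51.638 Y88.387
G0 X43.367 Y138.929
M3 S911
G1 X56.611 Y138.929 F954
G1 X56.611 Y124.562
G1 X43.367 Y124.562
G1 X43.367 Y138.929
G0 X26.280 Y23.531
M3 S542
G1 X9.440 Y26.220 F1931
G1 X3.349 Y42.149
G1 X14.098 Y55.387
G1 X30.938 Y52.698
G1 X37.029 Y36.769
G1 X26.280 Y23.531
M5
G0 X0.000 Y0.000

1 u = 1 mm; y_m = 175.216 − y.

[1] `<polyline>` open polyline, #0000ff→score S542 F1931: (12.564,36.558) → (36.321,97.045) → (18.442,159.064) → (11.736,141.601) → (35.008,74.510) → (37.727,26.312)

[2] `<path>` open polyline, #ff00ff→cut S911 F954: (46.958,10.275) → (39.754,55.620) → (10.398,13.499) → (26.958,167.695) → (65.871,71.973) → (9.610,33.495)

[3] `<polygon>` regular polygon, #ff00ff→cut S911 F954: (51.638,88.387) → (67.649,80.655) → (71.586,63.317) → (60.486,49.429) → (42.706,49.448) → (31.636,63.360) → (35.611,80.690) → (51.638,88.387) (closed)

[4] `<polygon>` rectangle, #ff00ff→cut S911 F954: (43.367,138.929) → (56.611,138.929) → (56.611,124.562) → (43.367,124.562) → (43.367,138.929) (closed)

[5] `<path>` regular polygon, #0000ff→score S542 F1931: (26.280,23.531) → (9.440,26.220) → (3.349,42.149) → (14.098,55.387) → (30.938,52.698) → (37.029,36.769) → (26.280,23.531) (closed)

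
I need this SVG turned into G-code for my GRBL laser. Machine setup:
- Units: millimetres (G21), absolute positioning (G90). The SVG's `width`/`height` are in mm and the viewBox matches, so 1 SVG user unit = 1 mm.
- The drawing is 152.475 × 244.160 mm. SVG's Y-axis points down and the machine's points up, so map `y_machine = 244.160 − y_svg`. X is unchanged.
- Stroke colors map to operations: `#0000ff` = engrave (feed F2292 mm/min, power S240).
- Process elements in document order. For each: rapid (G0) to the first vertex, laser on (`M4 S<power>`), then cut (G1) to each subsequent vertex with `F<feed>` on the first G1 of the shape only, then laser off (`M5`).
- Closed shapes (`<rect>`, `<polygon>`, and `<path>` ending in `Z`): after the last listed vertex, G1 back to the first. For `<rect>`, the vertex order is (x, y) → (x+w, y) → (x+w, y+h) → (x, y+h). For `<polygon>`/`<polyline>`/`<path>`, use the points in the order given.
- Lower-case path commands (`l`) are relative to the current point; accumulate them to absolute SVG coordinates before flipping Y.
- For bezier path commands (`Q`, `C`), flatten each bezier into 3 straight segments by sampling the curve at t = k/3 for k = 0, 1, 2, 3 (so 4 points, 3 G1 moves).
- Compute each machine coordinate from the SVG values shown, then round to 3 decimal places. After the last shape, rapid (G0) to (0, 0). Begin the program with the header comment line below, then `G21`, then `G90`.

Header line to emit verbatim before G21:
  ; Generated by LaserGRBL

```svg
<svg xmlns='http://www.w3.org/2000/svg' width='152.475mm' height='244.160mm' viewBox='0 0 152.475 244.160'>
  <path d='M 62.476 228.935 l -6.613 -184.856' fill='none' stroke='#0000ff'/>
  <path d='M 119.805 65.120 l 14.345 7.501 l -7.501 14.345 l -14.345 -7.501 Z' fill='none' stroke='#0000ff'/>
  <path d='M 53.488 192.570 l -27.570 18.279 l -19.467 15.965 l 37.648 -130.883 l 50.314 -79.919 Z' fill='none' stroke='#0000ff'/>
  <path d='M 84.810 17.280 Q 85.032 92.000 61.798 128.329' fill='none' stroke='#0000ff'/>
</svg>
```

1 u = 1 mm; y_m = 244.160 − y.

[1] `<path>` line segment, #0000ff→engrave S240 F2292: (62.476,15.225) → (55.863,200.081)

[2] `<path>` regular polygon, #0000ff→engrave S240 F2292: (119.805,179.040) → (134.150,171.539) → (126.649,157.194) → (112.304,164.695) → (119.805,179.040) (closed)

[3] `<path>` closed polygon, #0000ff→engrave S240 F2292: (53.488,51.590) → (25.918,33.311) → (6.451,17.346) → (44.099,148.229) → (94.413,228.148) → (53.488,51.590) (closed)

[4] `<path>` quadratic bezier, #0000ff→engrave S240 F2292: (84.810,226.880) → (82.352,181.332) → (74.681,144.316) → (61.798,115.831)

; Generated by LaserGRBL
G21
G90
G0 X62.476 Y15.225
M4 S240
G1 X55.863 Y200.081 F2292
M5
G0 X119.805 Y179.040
M4 S240
G1 X134.150 Y171.539 F2292
G1 X126.649 Y157.194
G1 X112.304 Y164.695
G1 X119.805 Y179.040
M5
G0 X53.488 Y51.590
M4 S240
G1 X25.918 Y33.311 F2292
G1 X6.451 Y17.346
G1 X44.099 Y148.229
G1 X94.413 Y228.148
G1 X53.488 Y51.590
M5
G0 X84.810 Y226.880
M4 S240
G1 X82.352 Y181.332 F2292
G1 X74.681 Y144.316
G1 X61.798 Y115.831
M5
G0 X0.000 Y0.000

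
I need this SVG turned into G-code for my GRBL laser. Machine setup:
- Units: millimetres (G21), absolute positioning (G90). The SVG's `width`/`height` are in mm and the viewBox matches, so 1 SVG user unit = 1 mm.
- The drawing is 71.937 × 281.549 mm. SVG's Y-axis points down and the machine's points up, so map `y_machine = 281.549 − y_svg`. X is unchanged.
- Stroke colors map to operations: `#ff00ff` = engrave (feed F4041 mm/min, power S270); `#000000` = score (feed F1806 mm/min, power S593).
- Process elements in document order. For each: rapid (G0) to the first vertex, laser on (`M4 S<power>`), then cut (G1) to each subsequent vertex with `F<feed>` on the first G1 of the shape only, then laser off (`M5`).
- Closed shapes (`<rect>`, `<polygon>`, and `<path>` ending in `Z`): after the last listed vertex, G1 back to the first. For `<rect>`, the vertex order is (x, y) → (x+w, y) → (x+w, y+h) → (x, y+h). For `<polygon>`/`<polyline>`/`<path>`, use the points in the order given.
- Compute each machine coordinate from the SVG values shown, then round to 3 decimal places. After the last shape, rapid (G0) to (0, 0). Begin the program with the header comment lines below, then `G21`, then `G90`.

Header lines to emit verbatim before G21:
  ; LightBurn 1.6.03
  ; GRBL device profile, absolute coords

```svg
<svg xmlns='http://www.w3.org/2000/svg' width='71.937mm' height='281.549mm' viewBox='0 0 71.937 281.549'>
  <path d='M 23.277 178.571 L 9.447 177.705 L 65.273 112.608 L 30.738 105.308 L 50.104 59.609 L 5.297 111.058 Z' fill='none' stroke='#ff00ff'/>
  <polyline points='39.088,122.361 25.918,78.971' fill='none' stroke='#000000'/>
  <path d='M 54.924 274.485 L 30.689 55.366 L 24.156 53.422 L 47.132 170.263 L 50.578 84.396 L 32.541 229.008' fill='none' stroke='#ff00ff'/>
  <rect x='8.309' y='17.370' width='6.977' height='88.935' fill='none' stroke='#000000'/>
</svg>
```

viewBox `0 0 71.937 281.549` with mm width/height → 1 unit = 1 mm. Flip: y_m = 281.549 − y_svg.

**Shape 1** — `<path>` closed polygon, stroke `#ff00ff` → engrave (S270, F4041). Machine vertices: (23.277,102.978) → (9.447,103.844) → (65.273,168.941) → (30.738,176.241) → (50.104,221.940) → (5.297,170.491) → (23.277,102.978). Closed: final G1 returns to the first vertex.

**Shape 2** — `<polyline>` line segment, stroke `#000000` → score (S593, F1806). Machine vertices: (39.088,159.188) → (25.918,202.578). Open path.

**Shape 3** — `<path>` open polyline, stroke `#ff00ff` → engrave (S270, F4041). Machine vertices: (54.924,7.064) → (30.689,226.183) → (24.156,228.127) → (47.132,111.286) → (50.578,197.153) → (32.541,52.541). Open path.

**Shape 4** — `<rect>` rectangle, stroke `#000000` → score (S593, F1806). Machine vertices: (8.309,264.179) → (15.286,264.179) → (15.286,175.244) → (8.309,175.244) → (8.309,264.179). Closed: final G1 returns to the first vertex.

; LightBurn 1.6.03
; GRBL device profile, absolute coords
G21
G90
G0 X23.277 Y102.978
M4 S270
G1 X9.447 Y103.844 F4041
G1 X65.273 Y168.941
G1 X30.738 Y176.241
G1 X50.104 Y221.940
G1 X5.297 Y170.491
G1 X23.277 Y102.978
M5
G0 X39.088 Y159.188
M4 S593
G1 X25.918 Y202.578 F1806
M5
G0 X54.924 Y7.064
M4 S270
G1 X30.689 Y226.183 F4041
G1 X24.156 Y228.127
G1 X47.132 Y111.286
G1 X50.578 Y197.153
G1 X32.541 Y52.541
M5
G0 X8.309 Y264.179
M4 S593
G1 X15.286 Y264.179 F1806
G1 X15.286 Y175.244
G1 X8.309 Y175.244
G1 X8.309 Y264.179
M5
G0 X0.000 Y0.000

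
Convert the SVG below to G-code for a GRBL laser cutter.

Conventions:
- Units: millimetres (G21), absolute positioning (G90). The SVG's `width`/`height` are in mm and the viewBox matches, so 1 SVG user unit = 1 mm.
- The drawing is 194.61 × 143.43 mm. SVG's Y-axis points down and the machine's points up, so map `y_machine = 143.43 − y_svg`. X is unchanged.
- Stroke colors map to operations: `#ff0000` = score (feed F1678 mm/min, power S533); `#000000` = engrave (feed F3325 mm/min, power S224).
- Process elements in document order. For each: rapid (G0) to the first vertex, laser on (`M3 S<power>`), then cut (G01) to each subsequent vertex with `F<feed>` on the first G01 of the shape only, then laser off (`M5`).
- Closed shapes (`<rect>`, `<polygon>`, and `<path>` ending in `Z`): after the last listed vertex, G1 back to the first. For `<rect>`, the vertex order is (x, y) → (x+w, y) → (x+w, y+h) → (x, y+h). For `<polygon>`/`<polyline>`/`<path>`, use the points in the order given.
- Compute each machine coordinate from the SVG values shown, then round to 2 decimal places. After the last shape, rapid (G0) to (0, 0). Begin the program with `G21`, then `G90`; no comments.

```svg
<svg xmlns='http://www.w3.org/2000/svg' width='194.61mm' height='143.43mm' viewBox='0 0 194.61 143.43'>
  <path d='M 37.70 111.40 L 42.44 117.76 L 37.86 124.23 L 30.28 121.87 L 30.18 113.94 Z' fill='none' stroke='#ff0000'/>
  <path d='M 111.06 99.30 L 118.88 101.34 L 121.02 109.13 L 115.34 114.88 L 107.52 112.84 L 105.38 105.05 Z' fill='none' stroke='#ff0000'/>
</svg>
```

G21
G90
G0 X37.70 Y32.03
M3 S533
G01 X42.44 Y25.67 F1678
G01 X37.86 Y19.20
G01 X30.28 Y21.56
G01 X30.18 Y29.49
G01 X37.70 Y32.03
M5
G0 X111.06 Y44.13
M3 S533
G01 X118.88 Y42.09 F1678
G01 X121.02 Y34.30
G01 X115.34 Y28.55
G01 X107.52 Y30.59
G01 X105.38 Y38.38
G01 X111.06 Y44.13
M5
G0 X0.00 Y0.00

1 u = 1 mm; y_m = 143.43 − y.

[1] `<path>` regular polygon, #ff0000→score S533 F1678: (37.70,32.03) → (42.44,25.67) → (37.86,19.20) → (30.28,21.56) → (30.18,29.49) → (37.70,32.03) (closed)

[2] `<path>` regular polygon, #ff0000→score S533 F1678: (111.06,44.13) → (118.88,42.09) → (121.02,34.30) → (115.34,28.55) → (107.52,30.59) → (105.38,38.38) → (111.06,44.13) (closed)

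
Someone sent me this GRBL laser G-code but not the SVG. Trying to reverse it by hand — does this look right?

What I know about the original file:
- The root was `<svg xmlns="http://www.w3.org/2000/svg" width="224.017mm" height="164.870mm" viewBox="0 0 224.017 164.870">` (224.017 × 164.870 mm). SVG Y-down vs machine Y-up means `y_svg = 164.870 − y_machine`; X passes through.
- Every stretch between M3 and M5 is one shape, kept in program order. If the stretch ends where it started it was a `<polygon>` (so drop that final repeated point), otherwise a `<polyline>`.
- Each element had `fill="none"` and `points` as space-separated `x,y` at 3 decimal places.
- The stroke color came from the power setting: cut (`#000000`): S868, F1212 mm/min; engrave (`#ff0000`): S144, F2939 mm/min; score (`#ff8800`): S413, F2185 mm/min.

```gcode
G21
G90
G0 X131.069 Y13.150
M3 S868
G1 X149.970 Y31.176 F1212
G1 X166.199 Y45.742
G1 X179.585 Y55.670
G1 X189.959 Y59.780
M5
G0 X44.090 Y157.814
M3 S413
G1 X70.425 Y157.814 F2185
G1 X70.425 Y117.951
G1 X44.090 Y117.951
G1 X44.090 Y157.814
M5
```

<svg xmlns="http://www.w3.org/2000/svg" width="224.017mm" height="164.870mm" viewBox="0 0 224.017 164.870">
  <polyline points="131.069,151.720 149.970,133.694 166.199,119.128 179.585,109.200 189.959,105.090" fill="none" stroke="#000000"/>
  <polygon points="44.090,7.056 70.425,7.056 70.425,46.919 44.090,46.919" fill="none" stroke="#ff8800"/>
</svg>

Machine Y-up, SVG Y-down with viewBox height 164.870, so y_svg = 164.870 − y_machine; X carries over.

Run 1: S868 ⇒ cut layer `#000000`. The run is open, so emit a `<polyline>` with points (Y-flipped): 131.069,151.720 149.970,133.694 166.199,119.128 179.585,109.200 189.959,105.090.

Run 2: the run's S413 means `#ff8800` (score). The run returns to its start, so emit a `<polygon>` with points (Y-flipped): 44.090,7.056 70.425,7.056 70.425,46.919 44.090,46.919.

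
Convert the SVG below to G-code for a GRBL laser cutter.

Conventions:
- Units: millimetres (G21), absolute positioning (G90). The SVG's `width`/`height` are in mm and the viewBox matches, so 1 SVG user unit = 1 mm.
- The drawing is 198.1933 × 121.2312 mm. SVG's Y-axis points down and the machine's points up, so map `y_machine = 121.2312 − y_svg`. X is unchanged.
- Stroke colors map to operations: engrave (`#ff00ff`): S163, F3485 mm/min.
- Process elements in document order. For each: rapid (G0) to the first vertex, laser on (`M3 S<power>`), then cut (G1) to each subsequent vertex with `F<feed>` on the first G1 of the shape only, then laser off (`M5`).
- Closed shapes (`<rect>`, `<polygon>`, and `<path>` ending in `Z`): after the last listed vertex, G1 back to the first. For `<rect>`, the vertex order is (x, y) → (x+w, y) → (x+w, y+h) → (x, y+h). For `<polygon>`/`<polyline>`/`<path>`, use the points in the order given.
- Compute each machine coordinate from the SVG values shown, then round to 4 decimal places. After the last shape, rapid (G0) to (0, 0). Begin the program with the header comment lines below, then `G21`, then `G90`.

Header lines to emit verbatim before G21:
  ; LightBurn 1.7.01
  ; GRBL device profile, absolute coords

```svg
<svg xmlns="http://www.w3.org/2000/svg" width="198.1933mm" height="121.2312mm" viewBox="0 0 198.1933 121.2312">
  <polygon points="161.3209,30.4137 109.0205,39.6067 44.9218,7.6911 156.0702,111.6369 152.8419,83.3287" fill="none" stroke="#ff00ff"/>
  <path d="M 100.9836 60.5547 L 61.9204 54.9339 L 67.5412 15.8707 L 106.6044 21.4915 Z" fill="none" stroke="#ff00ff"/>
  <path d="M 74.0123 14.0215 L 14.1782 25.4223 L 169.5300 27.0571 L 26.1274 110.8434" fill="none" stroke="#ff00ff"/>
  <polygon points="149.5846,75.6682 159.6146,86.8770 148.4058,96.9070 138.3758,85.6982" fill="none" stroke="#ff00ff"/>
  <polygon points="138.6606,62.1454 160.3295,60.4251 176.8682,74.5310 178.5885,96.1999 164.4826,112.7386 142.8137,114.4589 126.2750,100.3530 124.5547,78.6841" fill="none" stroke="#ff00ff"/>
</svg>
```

1 u = 1 mm; y_m = 121.2312 − y.

[1] `<polygon>` closed polygon, #ff00ff→engrave S163 F3485: (161.3209,90.8175) → (109.0205,81.6245) → (44.9218,113.5401) → (156.0702,9.5943) → (152.8419,37.9025) → (161.3209,90.8175) (closed)

[2] `<path>` regular polygon, #ff00ff→engrave S163 F3485: (100.9836,60.6765) → (61.9204,66.2973) → (67.5412,105.3605) → (106.6044,99.7397) → (100.9836,60.6765) (closed)

[3] `<path>` open polyline, #ff00ff→engrave S163 F3485: (74.0123,107.2097) → (14.1782,95.8089) → (169.5300,94.1741) → (26.1274,10.3878)

[4] `<polygon>` regular polygon, #ff00ff→engrave S163 F3485: (149.5846,45.5630) → (159.6146,34.3542) → (148.4058,24.3242) → (138.3758,35.5330) → (149.5846,45.5630) (closed)

[5] `<polygon>` regular polygon, #ff00ff→engrave S163 F3485: (138.6606,59.0858) → (160.3295,60.8061) → (176.8682,46.7002) → (178.5885,25.0313) → (164.4826,8.4926) → (142.8137,6.7723) → (126.2750,20.8782) → (124.5547,42.5471) → (138.6606,59.0858) (closed)

; LightBurn 1.7.01
; GRBL device profile, absolute coords
G21
G90
G0 X161.3209 Y90.8175
M3 S163
G1 X109.0205 Y81.6245 F3485
G1 X44.9218 Y113.5401
G1 X156.0702 Y9.5943
G1 X152.8419 Y37.9025
G1 X161.3209 Y90.8175
M5
G0 X100.9836 Y60.6765
M3 S163
G1 X61.9204 Y66.2973 F3485
G1 X67.5412 Y105.3605
G1 X106.6044 Y99.7397
G1 X100.9836 Y60.6765
M5
G0 X74.0123 Y107.2097
M3 S163
G1 X14.1782 Y95.8089 F3485
G1 X169.5300 Y94.1741
G1 X26.1274 Y10.3878
M5
G0 X149.5846 Y45.5630
M3 S163
G1 X159.6146 Y34.3542 F3485
G1 X148.4058 Y24.3242
G1 X138.3758 Y35.5330
G1 X149.5846 Y45.5630
M5
G0 X138.6606 Y59.0858
M3 S163
G1 X160.3295 Y60.8061 F3485
G1 X176.8682 Y46.7002
G1 X178.5885 Y25.0313
G1 X164.4826 Y8.4926
G1 X142.8137 Y6.7723
G1 X126.2750 Y20.8782
G1 X124.5547 Y42.5471
G1 X138.6606 Y59.0858
M5
G0 X0.0000 Y0.0000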